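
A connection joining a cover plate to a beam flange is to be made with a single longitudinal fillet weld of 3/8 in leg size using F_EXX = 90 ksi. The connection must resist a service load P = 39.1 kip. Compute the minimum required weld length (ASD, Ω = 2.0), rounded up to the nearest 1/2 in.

Throat t_e = 0.707 × 0.375 = 0.2651 in.
r_n/Ω = (0.6 × 90 × 0.2651) / 2.0 = 7.158 kip/in.
L_req = P / (r_n/Ω) = 39.1 / 7.158 = 5.462 in total.
Round up → use L = 5.5 in.

L = 5.5 in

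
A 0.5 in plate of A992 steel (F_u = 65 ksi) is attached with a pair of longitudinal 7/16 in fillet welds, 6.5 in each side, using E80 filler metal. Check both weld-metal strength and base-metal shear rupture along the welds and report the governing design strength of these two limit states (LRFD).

E80XX → F_EXX = 80 ksi.
t_e = 0.707 × 0.4375 = 0.3093 in; L = 13 in.
Weld metal: φR_n = 0.75 × 0.6 × 80 × 0.3093 × 13 = 144.8 kip.
Base metal (shear rupture): φR_n = 0.75 × 0.6 × 65 × 0.5 × 13 = 190.1 kip.
Governing: weld metal.

φR_n ≈ 145 kip (weld metal governs)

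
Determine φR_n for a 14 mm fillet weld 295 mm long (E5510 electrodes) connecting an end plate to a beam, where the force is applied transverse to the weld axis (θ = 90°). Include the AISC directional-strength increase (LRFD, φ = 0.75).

E55XX → F_EXX = 550 MPa.
t_e = 0.707 × 14 = 9.898 mm; A_we = 9.898 × 295 = 2920 mm².
Directional factor: 1.0 + 0.5 sin^1.5(90°) = 1.5.
F_nw = 0.6 × 550 × 1.5 = 495 MPa.
φR_n = 0.75 × 495 × 2920 × 10⁻³ = 1084 kN.

φR_n ≈ 1080 kN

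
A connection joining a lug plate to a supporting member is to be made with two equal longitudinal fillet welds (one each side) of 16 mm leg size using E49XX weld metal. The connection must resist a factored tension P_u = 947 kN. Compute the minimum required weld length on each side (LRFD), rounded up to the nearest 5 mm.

E49XX → F_EXX = 490 MPa.
Throat t_e = 0.707 × 16 = 11.31 mm.
φr_n = 0.75 × 0.6 × 490 × 11.31 × 10⁻³ = 2.494 kN/mm.
L_req = P_u / φr_n = 947 / 2.494 = 379.7 mm total.
Per side: 379.7 / 2 = 189.8 mm.
Round up → use L = 190 mm on each side.

L = 190 mm on each side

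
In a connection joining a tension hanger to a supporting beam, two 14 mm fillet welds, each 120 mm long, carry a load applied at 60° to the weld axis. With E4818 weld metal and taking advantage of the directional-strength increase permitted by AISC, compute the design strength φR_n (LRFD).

φR_n ≈ 720 kN

E48XX → F_EXX = 480 MPa.
t_e = 0.707 × 14 = 9.898 mm; A_we = 9.898 × 240 = 2376 mm².
Directional factor: 1.0 + 0.5 sin^1.5(60°) = 1.403.
F_nw = 0.6 × 480 × 1.403 = 404.1 MPa.
φR_n = 0.75 × 404.1 × 2376 × 10⁻³ = 719.9 kN.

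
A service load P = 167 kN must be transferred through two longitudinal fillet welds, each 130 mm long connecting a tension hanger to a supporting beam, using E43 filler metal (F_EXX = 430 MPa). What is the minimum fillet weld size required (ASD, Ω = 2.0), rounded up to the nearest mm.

Total weld length L = 260 mm.
Required throat t_e = P × Ω / (0.6 F_EXX × L) = 167 × 2.0 / (0.6 × 430 × 260 × 10⁻³) = 4.979 mm.
Required leg w = t_e / 0.707 = 7.043 mm → use 8 mm.

w = 8 mm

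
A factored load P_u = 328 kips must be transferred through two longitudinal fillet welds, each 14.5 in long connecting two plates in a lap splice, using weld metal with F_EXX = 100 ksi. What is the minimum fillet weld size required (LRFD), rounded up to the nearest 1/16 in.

w = 3/8 in

Total weld length L = 29 in.
Required throat t_e = P_u / (φ × 0.6 F_EXX × L) = 328 / (0.75 × 0.6 × 100 × 29) = 0.2513 in.
Required leg w = t_e / 0.707 = 0.3555 in → use 3/8 in.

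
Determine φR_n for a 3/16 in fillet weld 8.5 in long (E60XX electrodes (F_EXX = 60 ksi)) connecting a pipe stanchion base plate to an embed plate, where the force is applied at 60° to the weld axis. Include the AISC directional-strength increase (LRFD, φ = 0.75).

t_e = 0.707 × 0.1875 = 0.1326 in; A_we = 0.1326 × 8.5 = 1.127 in².
Directional factor: 1.0 + 0.5 sin^1.5(60°) = 1.403.
F_nw = 0.6 × 60 × 1.403 = 50.51 ksi.
φR_n = 0.75 × 50.51 × 1.127 = 42.68 kip.

φR_n ≈ 42.7 kip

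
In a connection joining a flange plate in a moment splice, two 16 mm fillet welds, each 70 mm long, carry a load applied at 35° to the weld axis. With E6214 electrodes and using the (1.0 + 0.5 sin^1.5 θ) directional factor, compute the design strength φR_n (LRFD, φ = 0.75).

E62XX → F_EXX = 620 MPa.
t_e = 0.707 × 16 = 11.31 mm; A_we = 11.31 × 140 = 1584 mm².
Directional factor: 1.0 + 0.5 sin^1.5(35°) = 1.217.
F_nw = 0.6 × 620 × 1.217 = 452.8 MPa.
φR_n = 0.75 × 452.8 × 1584 × 10⁻³ = 537.8 kN.

φR_n ≈ 538 kN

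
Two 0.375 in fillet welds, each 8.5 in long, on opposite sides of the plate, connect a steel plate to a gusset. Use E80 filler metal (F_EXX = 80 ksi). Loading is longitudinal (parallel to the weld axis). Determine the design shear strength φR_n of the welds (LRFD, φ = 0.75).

φR_n ≈ 162 kip

Effective throat t_e = 0.707 × 0.375 = 0.2651 in.
Total length L = 17 in; A_we = 0.2651 × 17 = 4.507 in².
F_nw = 0.6 F_EXX = 0.6 × 80 = 48 ksi.
φR_n = 0.75 × 48 × 4.507 = 162.3 kip.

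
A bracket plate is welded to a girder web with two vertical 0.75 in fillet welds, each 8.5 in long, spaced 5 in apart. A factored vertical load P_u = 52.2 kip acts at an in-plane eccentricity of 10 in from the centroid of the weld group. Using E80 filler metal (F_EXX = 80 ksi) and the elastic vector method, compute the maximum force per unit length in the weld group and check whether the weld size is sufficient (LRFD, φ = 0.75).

Total weld length L_w = 17 in. Treat welds as unit-width lines.
Polar moment about centroid: J = 2[d³/12 + d(b/2)²] = 2[8.5³/12 + 8.5×2.5²] = 208.6 in³.
Direct shear f_v = P/L_w = 52.2 / 17 = 3.071 kip/in (vertical).
Torsion M = P·e = 52.2 × 10 = 522 kip·in.
Critical point at (x, y) = (2.5, 4.25) from centroid. f_tx = M·y/J = 10.63 kip/in; f_ty = M·x/J = 6.256 kip/in.
Resultant f_max = √[f_tx² + (f_v + f_ty)²] = √[10.63² + (3.071 + 6.256)²] = 14.15 kip/in.
Capacity per unit length: φr_n = 0.75 × 0.6 × 80 × (0.707 × 0.75) = 19.09 kip/in.
14.15 ≤ 19.09 → adequate.

f_max ≈ 14.1 kip/in; adequate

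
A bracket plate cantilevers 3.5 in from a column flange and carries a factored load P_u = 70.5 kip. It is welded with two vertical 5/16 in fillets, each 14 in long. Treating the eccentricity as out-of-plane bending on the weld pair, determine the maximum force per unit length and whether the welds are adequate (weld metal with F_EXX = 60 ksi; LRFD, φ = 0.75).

L_w = 2 × 14 = 28 in; section modulus (unit throat) S = 2 × L²/6 = 65.33 in².
Direct shear f_v = P/L_w = 70.5/28 = 2.518 kip/in.
Moment M = P × e = 70.5 × 3.5 = 246.75 kip·in; bending f_b = M/S = 3.777 kip/in.
f_max = √(f_v² + f_b²) = √(2.518² + 3.777²) = 4.539 kip/in.
φr_n = 0.75 × 0.6 × 60 × (0.707 × 0.3125) = 5.965 kip/in → adequate.

f_max ≈ 4.54 kip/in; adequate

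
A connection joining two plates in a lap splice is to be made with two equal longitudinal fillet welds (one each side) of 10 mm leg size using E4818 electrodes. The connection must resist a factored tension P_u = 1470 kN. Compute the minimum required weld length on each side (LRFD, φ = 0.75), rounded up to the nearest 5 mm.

E48XX → F_EXX = 480 MPa.
Throat t_e = 0.707 × 10 = 7.07 mm.
φr_n = 0.75 × 0.6 × 480 × 7.07 × 10⁻³ = 1.527 kN/mm.
L_req = P_u / φr_n = 1470 / 1.527 = 962.6 mm total.
Per side: 962.6 / 2 = 481.3 mm.
Round up → use L = 485 mm on each side.

L = 485 mm on each side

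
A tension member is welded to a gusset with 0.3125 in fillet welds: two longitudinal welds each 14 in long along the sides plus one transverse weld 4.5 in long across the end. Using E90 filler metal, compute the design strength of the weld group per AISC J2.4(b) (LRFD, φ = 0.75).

E90XX → F_EXX = 90 ksi.
t_e = 0.707 × 0.3125 = 0.2209 in.
R_nwl = 0.6 × 90 × 0.2209 × 28 = 334.1 kip (longitudinal, 2 welds).
R_nwt = 0.6 × 90 × 0.2209 × 4.5 = 53.69 kip (transverse, base value).
(i) R_nwl + R_nwt = 387.7 kip; (ii) 0.85 R_nwl + 1.5 R_nwt = 364.5 kip.
R_n = max = 387.7 kip [governs: (i)]; φR_n = 290.8 kip.

φR_n ≈ 291 kip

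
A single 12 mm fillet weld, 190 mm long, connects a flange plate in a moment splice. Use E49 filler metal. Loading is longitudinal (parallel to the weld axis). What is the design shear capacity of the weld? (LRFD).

φR_n ≈ 355 kN

E49XX → F_EXX = 490 MPa.
Effective throat t_e = 0.707 × 12 = 8.484 mm.
Total length L = 190 mm; A_we = 8.484 × 190 = 1612 mm².
F_nw = 0.6 F_EXX = 0.6 × 490 = 294 MPa.
φR_n = 0.75 × 294 × 1612 × 10⁻³ = 355.4 kN.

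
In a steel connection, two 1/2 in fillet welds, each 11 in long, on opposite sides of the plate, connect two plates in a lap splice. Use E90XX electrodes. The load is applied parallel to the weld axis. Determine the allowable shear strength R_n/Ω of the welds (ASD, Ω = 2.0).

R_n/Ω ≈ 210 kips

E90XX → F_EXX = 90 ksi.
Effective throat t_e = 0.707 × 0.5 = 0.3535 in.
Total length L = 22 in; A_we = 0.3535 × 22 = 7.777 in².
F_nw = 0.6 F_EXX = 0.6 × 90 = 54 ksi.
R_n = 54 × 7.777 = 420 kips; R_n/Ω = 420/2.0 = 210 kips.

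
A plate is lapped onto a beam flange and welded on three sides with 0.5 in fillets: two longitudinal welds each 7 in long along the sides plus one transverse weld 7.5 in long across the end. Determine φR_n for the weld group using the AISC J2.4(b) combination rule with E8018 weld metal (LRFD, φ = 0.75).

φR_n ≈ 295 kips

E80XX → F_EXX = 80 ksi.
t_e = 0.707 × 0.5 = 0.3535 in.
R_nwl = 0.6 × 80 × 0.3535 × 14 = 237.6 kips (longitudinal, 2 welds).
R_nwt = 0.6 × 80 × 0.3535 × 7.5 = 127.3 kips (transverse, base value).
(i) R_nwl + R_nwt = 364.8 kips; (ii) 0.85 R_nwl + 1.5 R_nwt = 392.8 kips.
R_n = max = 392.8 kips [governs: (ii)]; φR_n = 294.6 kips.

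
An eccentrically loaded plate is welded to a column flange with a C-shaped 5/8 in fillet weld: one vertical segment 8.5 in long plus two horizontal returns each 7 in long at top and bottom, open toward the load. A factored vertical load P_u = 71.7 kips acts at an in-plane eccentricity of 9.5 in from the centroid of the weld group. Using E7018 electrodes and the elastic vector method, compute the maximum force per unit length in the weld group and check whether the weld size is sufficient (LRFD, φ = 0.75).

f_max ≈ 12.8 kip/in; adequate

E70XX → F_EXX = 70 ksi.
Total weld length L_w = 22.5 in. Treat welds as unit-width lines.
Centroid: x̄ = 2×7×3.5 / 22.5 = 2.178 in from the vertical weld.
Polar moment about centroid: J = I_x + I_y = [8.5³/12 + 2×7×4.25²] + [8.5×2.178² + 2(7³/12 + 7×1.322²)] = 426 in³.
Direct shear f_v = P/L_w = 71.7 / 22.5 = 3.187 kip/in (vertical).
Torsion M = P·e = 71.7 × 9.5 = 681.15 kip·in.
Critical point at (x, y) = (4.822, 4.25) from centroid. f_tx = M·y/J = 6.795 kip/in; f_ty = M·x/J = 7.71 kip/in.
Resultant f_max = √[f_tx² + (f_v + f_ty)²] = √[6.795² + (3.187 + 7.71)²] = 12.84 kip/in.
Capacity per unit length: φr_n = 0.75 × 0.6 × 70 × (0.707 × 0.625) = 13.92 kip/in.
12.84 ≤ 13.92 → adequate.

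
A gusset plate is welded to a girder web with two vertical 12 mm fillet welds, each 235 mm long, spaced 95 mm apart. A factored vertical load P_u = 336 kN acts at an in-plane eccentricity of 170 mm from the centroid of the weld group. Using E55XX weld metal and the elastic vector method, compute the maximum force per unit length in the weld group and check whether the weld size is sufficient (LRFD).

f_max ≈ 2600 N/mm; NOT adequate

E55XX → F_EXX = 550 MPa.
Total weld length L_w = 470 mm. Treat welds as unit-width lines.
Polar moment about centroid: J = 2[d³/12 + d(b/2)²] = 2[235³/12 + 235×47.5²] = 3223000 mm³.
Direct shear f_v = P/L_w = 336×10³ / 470 = 714.9 N/mm (vertical).
Torsion M = P·e = 336×10³ × 170 = 57120000 N·mm.
Critical point at (x, y) = (47.5, 117.5) from centroid. f_tx = M·y/J = 2082 N/mm; f_ty = M·x/J = 841.7 N/mm.
Resultant f_max = √[f_tx² + (f_v + f_ty)²] = √[2082² + (714.9 + 841.7)²] = 2600 N/mm.
Capacity per unit length: φr_n = 0.75 × 0.6 × 550 × (0.707 × 12) = 2100 N/mm.
2600 > 2100 → NOT adequate.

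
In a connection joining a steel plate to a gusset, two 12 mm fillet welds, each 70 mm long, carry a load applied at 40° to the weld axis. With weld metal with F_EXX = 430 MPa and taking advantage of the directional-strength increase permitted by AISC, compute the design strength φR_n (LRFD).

φR_n ≈ 289 kN

t_e = 0.707 × 12 = 8.484 mm; A_we = 8.484 × 140 = 1188 mm².
Directional factor: 1.0 + 0.5 sin^1.5(40°) = 1.258.
F_nw = 0.6 × 430 × 1.258 = 324.5 MPa.
φR_n = 0.75 × 324.5 × 1188 × 10⁻³ = 289.1 kN.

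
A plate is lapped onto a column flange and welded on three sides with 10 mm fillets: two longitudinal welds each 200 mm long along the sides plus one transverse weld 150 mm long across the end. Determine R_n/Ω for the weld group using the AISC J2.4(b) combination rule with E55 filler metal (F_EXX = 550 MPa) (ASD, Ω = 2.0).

t_e = 0.707 × 10 = 7.07 mm.
R_nwl = 0.6 × 550 × 7.07 × 400 × 10⁻³ = 933.2 kN (longitudinal, 2 welds).
R_nwt = 0.6 × 550 × 7.07 × 150 × 10⁻³ = 350 kN (transverse, base value).
(i) R_nwl + R_nwt = 1283 kN; (ii) 0.85 R_nwl + 1.5 R_nwt = 1318 kN.
R_n = max = 1318 kN [governs: (ii)]; R_n/Ω = 659.1 kN.

R_n/Ω ≈ 659 kN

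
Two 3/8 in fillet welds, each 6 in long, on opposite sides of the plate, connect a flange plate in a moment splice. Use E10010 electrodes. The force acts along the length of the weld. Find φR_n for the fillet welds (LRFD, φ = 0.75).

E100XX → F_EXX = 100 ksi.
Effective throat t_e = 0.707 × 0.375 = 0.2651 in.
Total length L = 12 in; A_we = 0.2651 × 12 = 3.181 in².
F_nw = 0.6 F_EXX = 0.6 × 100 = 60 ksi.
φR_n = 0.75 × 60 × 3.181 = 143.2 kips.

φR_n ≈ 143 kips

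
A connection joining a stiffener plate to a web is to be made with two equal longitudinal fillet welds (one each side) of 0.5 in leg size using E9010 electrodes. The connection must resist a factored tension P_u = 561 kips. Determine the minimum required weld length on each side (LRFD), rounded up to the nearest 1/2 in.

L = 20 in on each side

E90XX → F_EXX = 90 ksi.
Throat t_e = 0.707 × 0.5 = 0.3535 in.
φr_n = 0.75 × 0.6 × 90 × 0.3535 = 14.32 kips/in.
L_req = P_u / φr_n = 561 / 14.32 = 39.18 in total.
Per side: 39.18 / 2 = 19.59 in.
Round up → use L = 20 in on each side.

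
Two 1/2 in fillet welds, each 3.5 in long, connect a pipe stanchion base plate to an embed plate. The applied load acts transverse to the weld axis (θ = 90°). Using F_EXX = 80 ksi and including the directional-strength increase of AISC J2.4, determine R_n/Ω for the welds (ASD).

t_e = 0.707 × 0.5 = 0.3535 in; A_we = 0.3535 × 7 = 2.474 in².
Directional factor: 1.0 + 0.5 sin^1.5(90°) = 1.5.
F_nw = 0.6 × 80 × 1.5 = 72 ksi.
R_n/Ω = (72 × 2.474) / 2.0 = 89.08 kips.

R_n/Ω ≈ 89.1 kips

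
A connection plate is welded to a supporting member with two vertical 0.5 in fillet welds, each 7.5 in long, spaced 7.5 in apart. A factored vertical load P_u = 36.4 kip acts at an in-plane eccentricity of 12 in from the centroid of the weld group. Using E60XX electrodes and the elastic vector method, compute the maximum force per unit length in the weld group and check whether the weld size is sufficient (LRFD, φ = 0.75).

E60XX → F_EXX = 60 ksi.
Total weld length L_w = 15 in. Treat welds as unit-width lines.
Polar moment about centroid: J = 2[d³/12 + d(b/2)²] = 2[7.5³/12 + 7.5×3.75²] = 281.2 in³.
Direct shear f_v = P/L_w = 36.4 / 15 = 2.427 kip/in (vertical).
Torsion M = P·e = 36.4 × 12 = 436.8 kip·in.
Critical point at (x, y) = (3.75, 3.75) from centroid. f_tx = M·y/J = 5.824 kip/in; f_ty = M·x/J = 5.824 kip/in.
Resultant f_max = √[f_tx² + (f_v + f_ty)²] = √[5.824² + (2.427 + 5.824)²] = 10.1 kip/in.
Capacity per unit length: φr_n = 0.75 × 0.6 × 60 × (0.707 × 0.5) = 9.544 kip/in.
10.1 > 9.544 → NOT adequate.

f_max ≈ 10.1 kip/in; NOT adequate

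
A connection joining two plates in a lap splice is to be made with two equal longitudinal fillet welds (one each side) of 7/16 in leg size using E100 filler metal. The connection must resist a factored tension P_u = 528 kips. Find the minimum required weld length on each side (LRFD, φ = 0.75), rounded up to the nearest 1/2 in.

E100XX → F_EXX = 100 ksi.
Throat t_e = 0.707 × 0.4375 = 0.3093 in.
φr_n = 0.75 × 0.6 × 100 × 0.3093 = 13.92 kips/in.
L_req = P_u / φr_n = 528 / 13.92 = 37.93 in total.
Per side: 37.93 / 2 = 18.97 in.
Round up → use L = 19 in on each side.

L = 19 in on each side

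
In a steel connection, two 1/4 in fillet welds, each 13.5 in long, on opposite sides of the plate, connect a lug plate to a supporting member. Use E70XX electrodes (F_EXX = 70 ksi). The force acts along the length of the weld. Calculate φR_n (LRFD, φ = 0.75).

φR_n ≈ 150 kip

Effective throat t_e = 0.707 × 0.25 = 0.1767 in.
Total length L = 27 in; A_we = 0.1767 × 27 = 4.772 in².
F_nw = 0.6 F_EXX = 0.6 × 70 = 42 ksi.
φR_n = 0.75 × 42 × 4.772 = 150.3 kip.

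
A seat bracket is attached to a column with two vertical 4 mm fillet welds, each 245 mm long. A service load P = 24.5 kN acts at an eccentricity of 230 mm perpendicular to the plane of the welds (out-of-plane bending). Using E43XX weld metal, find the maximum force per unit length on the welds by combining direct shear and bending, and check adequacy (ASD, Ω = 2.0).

f_max ≈ 286 N/mm; adequate

E43XX → F_EXX = 430 MPa.
L_w = 2 × 245 = 490 mm; section modulus (unit throat) S = 2 × L²/6 = 20010 mm².
Direct shear f_v = P/L_w = 24.5×10³/490 = 50 N/mm.
Moment M = P × e = 24.5×10³ × 230 = 5635000 N·mm; bending f_b = M/S = 281.6 N/mm.
f_max = √(f_v² + f_b²) = √(50² + 281.6²) = 286 N/mm.
r_n/Ω = (1/2.0) × 0.6 × 430 × (0.707 × 4) = 364.8 N/mm → adequate.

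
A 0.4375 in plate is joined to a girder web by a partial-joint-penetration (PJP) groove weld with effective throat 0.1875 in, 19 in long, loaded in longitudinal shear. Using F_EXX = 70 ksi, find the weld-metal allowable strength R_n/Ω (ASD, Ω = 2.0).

R_n/Ω ≈ 74.8 kips

Effective throat (given) t_e = 0.1875 in.
A_we = 0.1875 × 19 = 3.562 in².
F_nw = 0.6 F_EXX = 42 ksi.
R_n/Ω = (42 × 3.562) / 2.0 = 74.81 kips.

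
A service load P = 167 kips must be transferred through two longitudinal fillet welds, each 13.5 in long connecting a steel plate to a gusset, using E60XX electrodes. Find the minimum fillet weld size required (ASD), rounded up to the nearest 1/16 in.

E60XX → F_EXX = 60 ksi.
Total weld length L = 27 in.
Required throat t_e = P × Ω / (0.6 F_EXX × L) = 167 × 2.0 / (0.6 × 60 × 27) = 0.3436 in.
Required leg w = t_e / 0.707 = 0.486 in → use 1/2 in.

w = 1/2 in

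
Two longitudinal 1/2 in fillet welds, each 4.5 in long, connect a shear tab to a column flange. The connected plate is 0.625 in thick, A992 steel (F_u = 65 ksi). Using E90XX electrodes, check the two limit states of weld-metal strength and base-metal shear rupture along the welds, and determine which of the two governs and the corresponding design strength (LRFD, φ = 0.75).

φR_n ≈ 129 kips (weld metal governs)

E90XX → F_EXX = 90 ksi.
t_e = 0.707 × 0.5 = 0.3535 in; L = 9 in.
Weld metal: φR_n = 0.75 × 0.6 × 90 × 0.3535 × 9 = 128.9 kips.
Base metal (shear rupture): φR_n = 0.75 × 0.6 × 65 × 0.625 × 9 = 164.5 kips.
Governing: weld metal.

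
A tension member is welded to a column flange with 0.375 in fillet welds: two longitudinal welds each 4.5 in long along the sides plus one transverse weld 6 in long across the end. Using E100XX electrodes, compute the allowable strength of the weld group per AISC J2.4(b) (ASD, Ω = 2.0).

E100XX → F_EXX = 100 ksi.
t_e = 0.707 × 0.375 = 0.2651 in.
R_nwl = 0.6 × 100 × 0.2651 × 9 = 143.2 kips (longitudinal, 2 welds).
R_nwt = 0.6 × 100 × 0.2651 × 6 = 95.45 kips (transverse, base value).
(i) R_nwl + R_nwt = 238.6 kips; (ii) 0.85 R_nwl + 1.5 R_nwt = 264.9 kips.
R_n = max = 264.9 kips [governs: (ii)]; R_n/Ω = 132.4 kips.

R_n/Ω ≈ 132 kips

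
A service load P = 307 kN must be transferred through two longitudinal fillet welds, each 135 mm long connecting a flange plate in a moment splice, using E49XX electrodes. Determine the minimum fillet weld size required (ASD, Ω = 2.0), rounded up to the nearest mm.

E49XX → F_EXX = 490 MPa.
Total weld length L = 270 mm.
Required throat t_e = P × Ω / (0.6 F_EXX × L) = 307 × 2.0 / (0.6 × 490 × 270 × 10⁻³) = 7.735 mm.
Required leg w = t_e / 0.707 = 10.94 mm → use 11 mm.

w = 11 mm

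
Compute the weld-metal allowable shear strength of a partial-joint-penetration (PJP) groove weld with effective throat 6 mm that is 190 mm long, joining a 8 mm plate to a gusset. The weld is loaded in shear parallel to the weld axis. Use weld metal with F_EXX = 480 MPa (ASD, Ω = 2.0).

R_n/Ω ≈ 164 kN

Effective throat (given) t_e = 6 mm.
A_we = 6 × 190 = 1140 mm².
F_nw = 0.6 F_EXX = 288 MPa.
R_n/Ω = (288 × 1140) / 2.0 × 10⁻³ = 164.2 kN.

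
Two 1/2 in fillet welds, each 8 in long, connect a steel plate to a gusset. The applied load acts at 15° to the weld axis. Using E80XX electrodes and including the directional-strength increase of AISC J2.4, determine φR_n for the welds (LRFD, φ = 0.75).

φR_n ≈ 217 kip

E80XX → F_EXX = 80 ksi.
t_e = 0.707 × 0.5 = 0.3535 in; A_we = 0.3535 × 16 = 5.656 in².
Directional factor: 1.0 + 0.5 sin^1.5(15°) = 1.066.
F_nw = 0.6 × 80 × 1.066 = 51.16 ksi.
φR_n = 0.75 × 51.16 × 5.656 = 217 kip.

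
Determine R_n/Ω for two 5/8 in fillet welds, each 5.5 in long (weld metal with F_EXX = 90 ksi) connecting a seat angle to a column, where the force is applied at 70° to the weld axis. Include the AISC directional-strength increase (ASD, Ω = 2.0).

R_n/Ω ≈ 191 kips

t_e = 0.707 × 0.625 = 0.4419 in; A_we = 0.4419 × 11 = 4.861 in².
Directional factor: 1.0 + 0.5 sin^1.5(70°) = 1.455.
F_nw = 0.6 × 90 × 1.455 = 78.59 ksi.
R_n/Ω = (78.59 × 4.861) / 2.0 = 191 kips.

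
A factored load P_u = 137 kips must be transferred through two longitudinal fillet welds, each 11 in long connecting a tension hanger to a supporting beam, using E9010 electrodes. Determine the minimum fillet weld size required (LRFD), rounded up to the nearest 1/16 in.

E90XX → F_EXX = 90 ksi.
Total weld length L = 22 in.
Required throat t_e = P_u / (φ × 0.6 F_EXX × L) = 137 / (0.75 × 0.6 × 90 × 22) = 0.1538 in.
Required leg w = t_e / 0.707 = 0.2175 in → use 1/4 in.

w = 1/4 in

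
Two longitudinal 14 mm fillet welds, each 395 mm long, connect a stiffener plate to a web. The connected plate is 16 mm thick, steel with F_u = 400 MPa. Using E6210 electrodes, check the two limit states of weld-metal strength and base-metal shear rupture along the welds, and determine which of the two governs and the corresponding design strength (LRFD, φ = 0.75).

φR_n ≈ 2180 kN (weld metal governs)

E62XX → F_EXX = 620 MPa.
t_e = 0.707 × 14 = 9.898 mm; L = 790 mm.
Weld metal: φR_n = 0.75 × 0.6 × 620 × 9.898 × 790 × 10⁻³ = 2182 kN.
Base metal (shear rupture): φR_n = 0.75 × 0.6 × 400 × 16 × 790 × 10⁻³ = 2275 kN.
Governing: weld metal.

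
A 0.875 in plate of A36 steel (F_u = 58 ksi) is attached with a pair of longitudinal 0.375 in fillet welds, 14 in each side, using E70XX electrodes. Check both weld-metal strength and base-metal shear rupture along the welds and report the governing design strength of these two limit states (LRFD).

E70XX → F_EXX = 70 ksi.
t_e = 0.707 × 0.375 = 0.2651 in; L = 28 in.
Weld metal: φR_n = 0.75 × 0.6 × 70 × 0.2651 × 28 = 233.8 kips.
Base metal (shear rupture): φR_n = 0.75 × 0.6 × 58 × 0.875 × 28 = 639.4 kips.
Governing: weld metal.

φR_n ≈ 234 kips (weld metal governs)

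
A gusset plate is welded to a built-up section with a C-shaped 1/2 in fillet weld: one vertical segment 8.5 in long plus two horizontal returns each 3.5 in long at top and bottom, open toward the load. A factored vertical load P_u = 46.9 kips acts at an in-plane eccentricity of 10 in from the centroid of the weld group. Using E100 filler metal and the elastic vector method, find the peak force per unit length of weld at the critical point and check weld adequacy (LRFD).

f_max ≈ 13.9 kip/in; adequate

E100XX → F_EXX = 100 ksi.
Total weld length L_w = 15.5 in. Treat welds as unit-width lines.
Centroid: x̄ = 2×3.5×1.75 / 15.5 = 0.7903 in from the vertical weld.
Polar moment about centroid: J = I_x + I_y = [8.5³/12 + 2×3.5×4.25²] + [8.5×0.7903² + 2(3.5³/12 + 3.5×0.9597²)] = 196.5 in³.
Direct shear f_v = P/L_w = 46.9 / 15.5 = 3.026 kip/in (vertical).
Torsion M = P·e = 46.9 × 10 = 469 kip·in.
Critical point at (x, y) = (2.71, 4.25) from centroid. f_tx = M·y/J = 10.14 kip/in; f_ty = M·x/J = 6.467 kip/in.
Resultant f_max = √[f_tx² + (f_v + f_ty)²] = √[10.14² + (3.026 + 6.467)²] = 13.89 kip/in.
Capacity per unit length: φr_n = 0.75 × 0.6 × 100 × (0.707 × 0.5) = 15.91 kip/in.
13.89 ≤ 15.91 → adequate.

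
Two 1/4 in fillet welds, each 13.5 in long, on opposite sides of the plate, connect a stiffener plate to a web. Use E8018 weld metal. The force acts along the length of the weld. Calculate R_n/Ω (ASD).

R_n/Ω ≈ 115 kips

E80XX → F_EXX = 80 ksi.
Effective throat t_e = 0.707 × 0.25 = 0.1767 in.
Total length L = 27 in; A_we = 0.1767 × 27 = 4.772 in².
F_nw = 0.6 F_EXX = 0.6 × 80 = 48 ksi.
R_n = 48 × 4.772 = 229.1 kips; R_n/Ω = 229.1/2.0 = 114.5 kips.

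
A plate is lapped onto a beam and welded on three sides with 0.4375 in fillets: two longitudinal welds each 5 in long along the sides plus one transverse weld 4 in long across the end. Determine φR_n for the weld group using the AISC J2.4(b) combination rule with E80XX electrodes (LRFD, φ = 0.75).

φR_n ≈ 161 kip

E80XX → F_EXX = 80 ksi.
t_e = 0.707 × 0.4375 = 0.3093 in.
R_nwl = 0.6 × 80 × 0.3093 × 10 = 148.5 kip (longitudinal, 2 welds).
R_nwt = 0.6 × 80 × 0.3093 × 4 = 59.39 kip (transverse, base value).
(i) R_nwl + R_nwt = 207.9 kip; (ii) 0.85 R_nwl + 1.5 R_nwt = 215.3 kip.
R_n = max = 215.3 kip [governs: (ii)]; φR_n = 161.5 kip.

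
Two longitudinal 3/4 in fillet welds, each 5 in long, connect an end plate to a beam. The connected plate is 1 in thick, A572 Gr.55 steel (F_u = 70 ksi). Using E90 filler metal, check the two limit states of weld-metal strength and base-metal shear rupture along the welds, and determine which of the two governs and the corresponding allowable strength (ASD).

E90XX → F_EXX = 90 ksi.
t_e = 0.707 × 0.75 = 0.5302 in; L = 10 in.
Weld metal: R_n/Ω = (1/2.0) × 0.6 × 90 × 0.5302 × 10 = 143.2 kip.
Base metal (shear rupture): R_n/Ω = (1/2.0) × 0.6 × 70 × 1 × 10 = 210 kip.
Governing: weld metal.

R_n/Ω ≈ 143 kip (weld metal governs)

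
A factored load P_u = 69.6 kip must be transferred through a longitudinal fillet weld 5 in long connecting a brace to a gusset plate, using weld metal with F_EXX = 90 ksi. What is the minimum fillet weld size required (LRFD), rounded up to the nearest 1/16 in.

w = 1/2 in

Total weld length L = 5 in.
Required throat t_e = P_u / (φ × 0.6 F_EXX × L) = 69.6 / (0.75 × 0.6 × 90 × 5) = 0.3437 in.
Required leg w = t_e / 0.707 = 0.4861 in → use 1/2 in.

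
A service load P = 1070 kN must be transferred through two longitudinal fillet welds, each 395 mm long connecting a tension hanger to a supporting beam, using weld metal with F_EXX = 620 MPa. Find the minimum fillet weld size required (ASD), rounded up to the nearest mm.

w = 11 mm

Total weld length L = 790 mm.
Required throat t_e = P × Ω / (0.6 F_EXX × L) = 1070 × 2.0 / (0.6 × 620 × 790 × 10⁻³) = 7.282 mm.
Required leg w = t_e / 0.707 = 10.3 mm → use 11 mm.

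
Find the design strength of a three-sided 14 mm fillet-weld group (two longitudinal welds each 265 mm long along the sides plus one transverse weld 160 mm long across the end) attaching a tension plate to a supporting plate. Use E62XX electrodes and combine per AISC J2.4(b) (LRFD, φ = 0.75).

φR_n ≈ 1910 kN

E62XX → F_EXX = 620 MPa.
t_e = 0.707 × 14 = 9.898 mm.
R_nwl = 0.6 × 620 × 9.898 × 530 × 10⁻³ = 1951 kN (longitudinal, 2 welds).
R_nwt = 0.6 × 620 × 9.898 × 160 × 10⁻³ = 589.1 kN (transverse, base value).
(i) R_nwl + R_nwt = 2541 kN; (ii) 0.85 R_nwl + 1.5 R_nwt = 2542 kN.
R_n = max = 2542 kN [governs: (ii)]; φR_n = 1907 kN.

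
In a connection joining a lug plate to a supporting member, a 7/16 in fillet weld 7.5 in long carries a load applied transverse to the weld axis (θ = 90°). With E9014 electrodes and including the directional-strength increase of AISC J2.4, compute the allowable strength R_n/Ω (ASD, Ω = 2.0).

E90XX → F_EXX = 90 ksi.
t_e = 0.707 × 0.4375 = 0.3093 in; A_we = 0.3093 × 7.5 = 2.32 in².
Directional factor: 1.0 + 0.5 sin^1.5(90°) = 1.5.
F_nw = 0.6 × 90 × 1.5 = 81 ksi.
R_n/Ω = (81 × 2.32) / 2.0 = 93.95 kip.

R_n/Ω ≈ 94 kip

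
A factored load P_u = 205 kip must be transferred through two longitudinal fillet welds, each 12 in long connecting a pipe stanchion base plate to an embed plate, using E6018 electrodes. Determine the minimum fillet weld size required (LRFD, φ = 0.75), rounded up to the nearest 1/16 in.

E60XX → F_EXX = 60 ksi.
Total weld length L = 24 in.
Required throat t_e = P_u / (φ × 0.6 F_EXX × L) = 205 / (0.75 × 0.6 × 60 × 24) = 0.3164 in.
Required leg w = t_e / 0.707 = 0.4475 in → use 1/2 in.

w = 1/2 in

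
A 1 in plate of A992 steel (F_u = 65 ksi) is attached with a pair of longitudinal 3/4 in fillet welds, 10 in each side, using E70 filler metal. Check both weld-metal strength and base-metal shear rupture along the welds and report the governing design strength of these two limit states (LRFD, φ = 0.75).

φR_n ≈ 334 kips (weld metal governs)

E70XX → F_EXX = 70 ksi.
t_e = 0.707 × 0.75 = 0.5302 in; L = 20 in.
Weld metal: φR_n = 0.75 × 0.6 × 70 × 0.5302 × 20 = 334.1 kips.
Base metal (shear rupture): φR_n = 0.75 × 0.6 × 65 × 1 × 20 = 585 kips.
Governing: weld metal.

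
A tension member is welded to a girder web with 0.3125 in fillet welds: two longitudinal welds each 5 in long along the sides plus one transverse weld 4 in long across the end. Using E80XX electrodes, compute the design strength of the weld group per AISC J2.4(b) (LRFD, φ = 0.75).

φR_n ≈ 115 kip

E80XX → F_EXX = 80 ksi.
t_e = 0.707 × 0.3125 = 0.2209 in.
R_nwl = 0.6 × 80 × 0.2209 × 10 = 106 kip (longitudinal, 2 welds).
R_nwt = 0.6 × 80 × 0.2209 × 4 = 42.42 kip (transverse, base value).
(i) R_nwl + R_nwt = 148.5 kip; (ii) 0.85 R_nwl + 1.5 R_nwt = 153.8 kip.
R_n = max = 153.8 kip [governs: (ii)]; φR_n = 115.3 kip.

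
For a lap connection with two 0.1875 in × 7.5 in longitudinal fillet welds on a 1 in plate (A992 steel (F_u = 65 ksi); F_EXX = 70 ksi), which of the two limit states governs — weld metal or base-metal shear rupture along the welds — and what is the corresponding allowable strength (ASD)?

R_n/Ω ≈ 41.8 kips (weld metal governs)

t_e = 0.707 × 0.1875 = 0.1326 in; L = 15 in.
Weld metal: R_n/Ω = (1/2.0) × 0.6 × 70 × 0.1326 × 15 = 41.76 kips.
Base metal (shear rupture): R_n/Ω = (1/2.0) × 0.6 × 65 × 1 × 15 = 292.5 kips.
Governing: weld metal.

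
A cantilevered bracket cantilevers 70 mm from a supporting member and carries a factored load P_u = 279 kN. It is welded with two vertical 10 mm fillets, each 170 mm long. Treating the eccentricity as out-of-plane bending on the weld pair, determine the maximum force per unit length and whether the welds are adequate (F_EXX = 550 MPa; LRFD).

f_max ≈ 2190 N/mm; NOT adequate

L_w = 2 × 170 = 340 mm; section modulus (unit throat) S = 2 × L²/6 = 9633 mm².
Direct shear f_v = P/L_w = 279×10³/340 = 820.6 N/mm.
Moment M = P × e = 279×10³ × 70 = 19530000 N·mm; bending f_b = M/S = 2027 N/mm.
f_max = √(f_v² + f_b²) = √(820.6² + 2027²) = 2187 N/mm.
φr_n = 0.75 × 0.6 × 550 × (0.707 × 10) = 1750 N/mm → NOT adequate.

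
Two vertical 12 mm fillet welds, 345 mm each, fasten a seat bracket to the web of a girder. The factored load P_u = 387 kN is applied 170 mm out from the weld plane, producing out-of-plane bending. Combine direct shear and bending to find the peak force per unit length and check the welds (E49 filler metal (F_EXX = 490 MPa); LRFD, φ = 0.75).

f_max ≈ 1750 N/mm; adequate

L_w = 2 × 345 = 690 mm; section modulus (unit throat) S = 2 × L²/6 = 39680 mm².
Direct shear f_v = P/L_w = 387×10³/690 = 560.9 N/mm.
Moment M = P × e = 387×10³ × 170 = 65790000 N·mm; bending f_b = M/S = 1658 N/mm.
f_max = √(f_v² + f_b²) = √(560.9² + 1658²) = 1751 N/mm.
φr_n = 0.75 × 0.6 × 490 × (0.707 × 12) = 1871 N/mm → adequate.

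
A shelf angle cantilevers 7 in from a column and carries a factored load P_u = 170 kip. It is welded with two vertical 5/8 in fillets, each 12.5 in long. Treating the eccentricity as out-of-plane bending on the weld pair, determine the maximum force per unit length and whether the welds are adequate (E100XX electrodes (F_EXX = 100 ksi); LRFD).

f_max ≈ 23.8 kip/in; NOT adequate

L_w = 2 × 12.5 = 25 in; section modulus (unit throat) S = 2 × L²/6 = 52.08 in².
Direct shear f_v = P/L_w = 170/25 = 6.8 kip/in.
Moment M = P × e = 170 × 7 = 1190 kip·in; bending f_b = M/S = 22.85 kip/in.
f_max = √(f_v² + f_b²) = √(6.8² + 22.85²) = 23.84 kip/in.
φr_n = 0.75 × 0.6 × 100 × (0.707 × 0.625) = 19.88 kip/in → NOT adequate.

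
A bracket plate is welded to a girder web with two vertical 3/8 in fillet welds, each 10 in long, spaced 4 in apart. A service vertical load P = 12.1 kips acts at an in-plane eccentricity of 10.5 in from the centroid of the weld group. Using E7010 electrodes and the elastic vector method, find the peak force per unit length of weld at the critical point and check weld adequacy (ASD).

f_max ≈ 3.05 kip/in; adequate

E70XX → F_EXX = 70 ksi.
Total weld length L_w = 20 in. Treat welds as unit-width lines.
Polar moment about centroid: J = 2[d³/12 + d(b/2)²] = 2[10³/12 + 10×2²] = 246.7 in³.
Direct shear f_v = P/L_w = 12.1 / 20 = 0.605 kip/in (vertical).
Torsion M = P·e = 12.1 × 10.5 = 127.05 kip·in.
Critical point at (x, y) = (2, 5) from centroid. f_tx = M·y/J = 2.575 kip/in; f_ty = M·x/J = 1.03 kip/in.
Resultant f_max = √[f_tx² + (f_v + f_ty)²] = √[2.575² + (0.605 + 1.03)²] = 3.051 kip/in.
Capacity per unit length: r_n/Ω = (1/2.0) × 0.6 × 70 × (0.707 × 0.375) = 5.568 kip/in.
3.051 ≤ 5.568 → adequate.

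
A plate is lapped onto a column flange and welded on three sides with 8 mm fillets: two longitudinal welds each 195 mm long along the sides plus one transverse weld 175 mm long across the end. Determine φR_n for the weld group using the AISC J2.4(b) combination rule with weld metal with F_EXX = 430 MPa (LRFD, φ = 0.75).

t_e = 0.707 × 8 = 5.656 mm.
R_nwl = 0.6 × 430 × 5.656 × 390 × 10⁻³ = 569.1 kN (longitudinal, 2 welds).
R_nwt = 0.6 × 430 × 5.656 × 175 × 10⁻³ = 255.4 kN (transverse, base value).
(i) R_nwl + R_nwt = 824.5 kN; (ii) 0.85 R_nwl + 1.5 R_nwt = 866.8 kN.
R_n = max = 866.8 kN [governs: (ii)]; φR_n = 650.1 kN.

φR_n ≈ 650 kN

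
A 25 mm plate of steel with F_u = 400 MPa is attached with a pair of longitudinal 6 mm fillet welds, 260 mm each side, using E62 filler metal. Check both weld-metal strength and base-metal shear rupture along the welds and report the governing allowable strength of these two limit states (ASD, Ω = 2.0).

E62XX → F_EXX = 620 MPa.
t_e = 0.707 × 6 = 4.242 mm; L = 520 mm.
Weld metal: R_n/Ω = (1/2.0) × 0.6 × 620 × 4.242 × 520 × 10⁻³ = 410.3 kN.
Base metal (shear rupture): R_n/Ω = (1/2.0) × 0.6 × 400 × 25 × 520 × 10⁻³ = 1560 kN.
Governing: weld metal.

R_n/Ω ≈ 410 kN (weld metal governs)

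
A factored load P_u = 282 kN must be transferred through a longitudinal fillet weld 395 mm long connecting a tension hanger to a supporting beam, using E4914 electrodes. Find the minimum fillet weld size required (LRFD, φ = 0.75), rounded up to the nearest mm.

w = 5 mm

E49XX → F_EXX = 490 MPa.
Total weld length L = 395 mm.
Required throat t_e = P_u / (φ × 0.6 F_EXX × L) = 282 / (0.75 × 0.6 × 490 × 395 × 10⁻³) = 3.238 mm.
Required leg w = t_e / 0.707 = 4.58 mm → use 5 mm.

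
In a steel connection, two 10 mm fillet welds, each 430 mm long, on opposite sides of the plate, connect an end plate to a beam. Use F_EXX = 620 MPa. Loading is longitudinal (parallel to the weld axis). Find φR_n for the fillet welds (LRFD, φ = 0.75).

Effective throat t_e = 0.707 × 10 = 7.07 mm.
Total length L = 860 mm; A_we = 7.07 × 860 = 6080 mm².
F_nw = 0.6 F_EXX = 0.6 × 620 = 372 MPa.
φR_n = 0.75 × 372 × 6080 × 10⁻³ = 1696 kN.

φR_n ≈ 1700 kN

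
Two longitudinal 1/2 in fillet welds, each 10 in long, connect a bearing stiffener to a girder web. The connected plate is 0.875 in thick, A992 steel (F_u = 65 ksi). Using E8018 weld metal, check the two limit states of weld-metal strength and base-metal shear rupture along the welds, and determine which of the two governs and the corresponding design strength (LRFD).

E80XX → F_EXX = 80 ksi.
t_e = 0.707 × 0.5 = 0.3535 in; L = 20 in.
Weld metal: φR_n = 0.75 × 0.6 × 80 × 0.3535 × 20 = 254.5 kips.
Base metal (shear rupture): φR_n = 0.75 × 0.6 × 65 × 0.875 × 20 = 511.9 kips.
Governing: weld metal.

φR_n ≈ 255 kips (weld metal governs)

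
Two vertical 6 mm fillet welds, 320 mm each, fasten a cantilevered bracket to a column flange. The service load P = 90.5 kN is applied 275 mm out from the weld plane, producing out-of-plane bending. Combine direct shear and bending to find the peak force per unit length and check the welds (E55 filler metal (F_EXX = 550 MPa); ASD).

f_max ≈ 743 N/mm; NOT adequate

L_w = 2 × 320 = 640 mm; section modulus (unit throat) S = 2 × L²/6 = 34130 mm².
Direct shear f_v = P/L_w = 90.5×10³/640 = 141.4 N/mm.
Moment M = P × e = 90.5×10³ × 275 = 24888000 N·mm; bending f_b = M/S = 729.1 N/mm.
f_max = √(f_v² + f_b²) = √(141.4² + 729.1²) = 742.7 N/mm.
r_n/Ω = (1/2.0) × 0.6 × 550 × (0.707 × 6) = 699.9 N/mm → NOT adequate.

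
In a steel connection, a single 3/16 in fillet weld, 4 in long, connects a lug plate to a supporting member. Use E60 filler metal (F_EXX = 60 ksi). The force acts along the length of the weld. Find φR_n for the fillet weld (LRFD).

Effective throat t_e = 0.707 × 0.1875 = 0.1326 in.
Total length L = 4 in; A_we = 0.1326 × 4 = 0.5302 in².
F_nw = 0.6 F_EXX = 0.6 × 60 = 36 ksi.
φR_n = 0.75 × 36 × 0.5302 = 14.32 kips.

φR_n ≈ 14.3 kips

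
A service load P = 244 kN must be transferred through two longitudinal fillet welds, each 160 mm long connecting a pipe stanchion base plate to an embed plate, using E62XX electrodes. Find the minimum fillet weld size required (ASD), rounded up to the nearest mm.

E62XX → F_EXX = 620 MPa.
Total weld length L = 320 mm.
Required throat t_e = P × Ω / (0.6 F_EXX × L) = 244 × 2.0 / (0.6 × 620 × 320 × 10⁻³) = 4.099 mm.
Required leg w = t_e / 0.707 = 5.798 mm → use 6 mm.

w = 6 mm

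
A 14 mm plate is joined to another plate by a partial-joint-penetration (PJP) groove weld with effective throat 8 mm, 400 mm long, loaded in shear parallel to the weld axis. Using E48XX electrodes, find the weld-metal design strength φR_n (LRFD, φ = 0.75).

φR_n ≈ 691 kN

E48XX → F_EXX = 480 MPa.
Effective throat (given) t_e = 8 mm.
A_we = 8 × 400 = 3200 mm².
F_nw = 0.6 F_EXX = 288 MPa.
φR_n = 0.75 × 288 × 3200 × 10⁻³ = 691.2 kN.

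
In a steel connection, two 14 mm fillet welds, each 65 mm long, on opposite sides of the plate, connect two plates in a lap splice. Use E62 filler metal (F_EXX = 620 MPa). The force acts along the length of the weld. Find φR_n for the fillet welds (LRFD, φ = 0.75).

φR_n ≈ 359 kN

Effective throat t_e = 0.707 × 14 = 9.898 mm.
Total length L = 130 mm; A_we = 9.898 × 130 = 1287 mm².
F_nw = 0.6 F_EXX = 0.6 × 620 = 372 MPa.
φR_n = 0.75 × 372 × 1287 × 10⁻³ = 359 kN.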